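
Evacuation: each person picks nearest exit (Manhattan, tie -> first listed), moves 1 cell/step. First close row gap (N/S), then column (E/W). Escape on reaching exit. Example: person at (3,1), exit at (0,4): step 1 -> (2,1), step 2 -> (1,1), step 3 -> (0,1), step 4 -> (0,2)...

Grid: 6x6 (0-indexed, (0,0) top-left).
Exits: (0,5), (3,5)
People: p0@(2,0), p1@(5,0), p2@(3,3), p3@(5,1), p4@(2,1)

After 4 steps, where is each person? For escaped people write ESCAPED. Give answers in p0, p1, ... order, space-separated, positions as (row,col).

Step 1: p0:(2,0)->(3,0) | p1:(5,0)->(4,0) | p2:(3,3)->(3,4) | p3:(5,1)->(4,1) | p4:(2,1)->(3,1)
Step 2: p0:(3,0)->(3,1) | p1:(4,0)->(3,0) | p2:(3,4)->(3,5)->EXIT | p3:(4,1)->(3,1) | p4:(3,1)->(3,2)
Step 3: p0:(3,1)->(3,2) | p1:(3,0)->(3,1) | p2:escaped | p3:(3,1)->(3,2) | p4:(3,2)->(3,3)
Step 4: p0:(3,2)->(3,3) | p1:(3,1)->(3,2) | p2:escaped | p3:(3,2)->(3,3) | p4:(3,3)->(3,4)

(3,3) (3,2) ESCAPED (3,3) (3,4)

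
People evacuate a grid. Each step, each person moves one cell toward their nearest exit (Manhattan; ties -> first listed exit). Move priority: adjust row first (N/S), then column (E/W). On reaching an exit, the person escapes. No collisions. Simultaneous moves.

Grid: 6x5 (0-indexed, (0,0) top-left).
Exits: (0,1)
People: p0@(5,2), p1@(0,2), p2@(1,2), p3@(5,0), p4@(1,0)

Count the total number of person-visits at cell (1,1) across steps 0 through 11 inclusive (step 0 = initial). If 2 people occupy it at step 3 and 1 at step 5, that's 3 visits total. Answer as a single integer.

Answer: 0

Derivation:
Step 0: p0@(5,2) p1@(0,2) p2@(1,2) p3@(5,0) p4@(1,0) -> at (1,1): 0 [-], cum=0
Step 1: p0@(4,2) p1@ESC p2@(0,2) p3@(4,0) p4@(0,0) -> at (1,1): 0 [-], cum=0
Step 2: p0@(3,2) p1@ESC p2@ESC p3@(3,0) p4@ESC -> at (1,1): 0 [-], cum=0
Step 3: p0@(2,2) p1@ESC p2@ESC p3@(2,0) p4@ESC -> at (1,1): 0 [-], cum=0
Step 4: p0@(1,2) p1@ESC p2@ESC p3@(1,0) p4@ESC -> at (1,1): 0 [-], cum=0
Step 5: p0@(0,2) p1@ESC p2@ESC p3@(0,0) p4@ESC -> at (1,1): 0 [-], cum=0
Step 6: p0@ESC p1@ESC p2@ESC p3@ESC p4@ESC -> at (1,1): 0 [-], cum=0
Total visits = 0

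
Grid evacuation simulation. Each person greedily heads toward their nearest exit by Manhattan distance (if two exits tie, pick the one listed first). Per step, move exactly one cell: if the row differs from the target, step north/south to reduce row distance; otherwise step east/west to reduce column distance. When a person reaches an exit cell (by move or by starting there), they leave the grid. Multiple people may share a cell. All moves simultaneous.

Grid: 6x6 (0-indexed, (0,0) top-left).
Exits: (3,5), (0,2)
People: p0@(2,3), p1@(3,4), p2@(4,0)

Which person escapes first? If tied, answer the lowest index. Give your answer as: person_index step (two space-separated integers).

Answer: 1 1

Derivation:
Step 1: p0:(2,3)->(3,3) | p1:(3,4)->(3,5)->EXIT | p2:(4,0)->(3,0)
Step 2: p0:(3,3)->(3,4) | p1:escaped | p2:(3,0)->(3,1)
Step 3: p0:(3,4)->(3,5)->EXIT | p1:escaped | p2:(3,1)->(3,2)
Step 4: p0:escaped | p1:escaped | p2:(3,2)->(3,3)
Step 5: p0:escaped | p1:escaped | p2:(3,3)->(3,4)
Step 6: p0:escaped | p1:escaped | p2:(3,4)->(3,5)->EXIT
Exit steps: [3, 1, 6]
First to escape: p1 at step 1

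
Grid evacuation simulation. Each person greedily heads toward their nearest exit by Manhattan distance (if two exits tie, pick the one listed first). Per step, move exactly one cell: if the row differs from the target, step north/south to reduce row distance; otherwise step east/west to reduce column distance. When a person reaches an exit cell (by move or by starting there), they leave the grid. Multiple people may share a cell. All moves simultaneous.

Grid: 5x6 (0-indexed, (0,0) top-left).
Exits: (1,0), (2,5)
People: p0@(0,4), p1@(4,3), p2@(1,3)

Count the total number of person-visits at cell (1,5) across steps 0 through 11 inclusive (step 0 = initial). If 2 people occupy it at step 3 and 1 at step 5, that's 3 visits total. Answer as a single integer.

Step 0: p0@(0,4) p1@(4,3) p2@(1,3) -> at (1,5): 0 [-], cum=0
Step 1: p0@(1,4) p1@(3,3) p2@(1,2) -> at (1,5): 0 [-], cum=0
Step 2: p0@(2,4) p1@(2,3) p2@(1,1) -> at (1,5): 0 [-], cum=0
Step 3: p0@ESC p1@(2,4) p2@ESC -> at (1,5): 0 [-], cum=0
Step 4: p0@ESC p1@ESC p2@ESC -> at (1,5): 0 [-], cum=0
Total visits = 0

Answer: 0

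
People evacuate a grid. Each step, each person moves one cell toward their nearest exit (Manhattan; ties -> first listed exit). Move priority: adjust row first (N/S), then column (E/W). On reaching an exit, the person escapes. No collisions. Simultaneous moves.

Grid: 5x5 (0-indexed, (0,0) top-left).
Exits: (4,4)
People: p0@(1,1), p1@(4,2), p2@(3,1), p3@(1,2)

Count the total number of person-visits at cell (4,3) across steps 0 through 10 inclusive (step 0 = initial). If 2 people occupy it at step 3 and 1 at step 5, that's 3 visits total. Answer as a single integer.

Answer: 4

Derivation:
Step 0: p0@(1,1) p1@(4,2) p2@(3,1) p3@(1,2) -> at (4,3): 0 [-], cum=0
Step 1: p0@(2,1) p1@(4,3) p2@(4,1) p3@(2,2) -> at (4,3): 1 [p1], cum=1
Step 2: p0@(3,1) p1@ESC p2@(4,2) p3@(3,2) -> at (4,3): 0 [-], cum=1
Step 3: p0@(4,1) p1@ESC p2@(4,3) p3@(4,2) -> at (4,3): 1 [p2], cum=2
Step 4: p0@(4,2) p1@ESC p2@ESC p3@(4,3) -> at (4,3): 1 [p3], cum=3
Step 5: p0@(4,3) p1@ESC p2@ESC p3@ESC -> at (4,3): 1 [p0], cum=4
Step 6: p0@ESC p1@ESC p2@ESC p3@ESC -> at (4,3): 0 [-], cum=4
Total visits = 4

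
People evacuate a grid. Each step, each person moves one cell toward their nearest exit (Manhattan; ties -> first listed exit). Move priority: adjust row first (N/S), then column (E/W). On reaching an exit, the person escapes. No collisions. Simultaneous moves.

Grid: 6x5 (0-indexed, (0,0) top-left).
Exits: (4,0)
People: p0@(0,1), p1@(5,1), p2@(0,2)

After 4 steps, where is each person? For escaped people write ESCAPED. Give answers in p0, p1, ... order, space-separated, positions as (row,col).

Step 1: p0:(0,1)->(1,1) | p1:(5,1)->(4,1) | p2:(0,2)->(1,2)
Step 2: p0:(1,1)->(2,1) | p1:(4,1)->(4,0)->EXIT | p2:(1,2)->(2,2)
Step 3: p0:(2,1)->(3,1) | p1:escaped | p2:(2,2)->(3,2)
Step 4: p0:(3,1)->(4,1) | p1:escaped | p2:(3,2)->(4,2)

(4,1) ESCAPED (4,2)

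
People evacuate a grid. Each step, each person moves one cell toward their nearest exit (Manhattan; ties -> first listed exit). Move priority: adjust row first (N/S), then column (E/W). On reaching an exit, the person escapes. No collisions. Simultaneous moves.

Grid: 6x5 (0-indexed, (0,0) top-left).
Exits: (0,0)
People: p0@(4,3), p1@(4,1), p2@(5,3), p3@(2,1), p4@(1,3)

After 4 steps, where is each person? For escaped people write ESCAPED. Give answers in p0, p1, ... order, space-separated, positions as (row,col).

Step 1: p0:(4,3)->(3,3) | p1:(4,1)->(3,1) | p2:(5,3)->(4,3) | p3:(2,1)->(1,1) | p4:(1,3)->(0,3)
Step 2: p0:(3,3)->(2,3) | p1:(3,1)->(2,1) | p2:(4,3)->(3,3) | p3:(1,1)->(0,1) | p4:(0,3)->(0,2)
Step 3: p0:(2,3)->(1,3) | p1:(2,1)->(1,1) | p2:(3,3)->(2,3) | p3:(0,1)->(0,0)->EXIT | p4:(0,2)->(0,1)
Step 4: p0:(1,3)->(0,3) | p1:(1,1)->(0,1) | p2:(2,3)->(1,3) | p3:escaped | p4:(0,1)->(0,0)->EXIT

(0,3) (0,1) (1,3) ESCAPED ESCAPED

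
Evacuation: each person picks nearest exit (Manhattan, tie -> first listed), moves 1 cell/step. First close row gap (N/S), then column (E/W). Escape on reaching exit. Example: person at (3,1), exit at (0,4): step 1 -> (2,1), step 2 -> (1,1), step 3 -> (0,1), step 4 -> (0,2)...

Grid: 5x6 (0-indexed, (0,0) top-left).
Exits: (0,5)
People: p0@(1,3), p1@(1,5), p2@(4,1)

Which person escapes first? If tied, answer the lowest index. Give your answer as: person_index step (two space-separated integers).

Answer: 1 1

Derivation:
Step 1: p0:(1,3)->(0,3) | p1:(1,5)->(0,5)->EXIT | p2:(4,1)->(3,1)
Step 2: p0:(0,3)->(0,4) | p1:escaped | p2:(3,1)->(2,1)
Step 3: p0:(0,4)->(0,5)->EXIT | p1:escaped | p2:(2,1)->(1,1)
Step 4: p0:escaped | p1:escaped | p2:(1,1)->(0,1)
Step 5: p0:escaped | p1:escaped | p2:(0,1)->(0,2)
Step 6: p0:escaped | p1:escaped | p2:(0,2)->(0,3)
Step 7: p0:escaped | p1:escaped | p2:(0,3)->(0,4)
Step 8: p0:escaped | p1:escaped | p2:(0,4)->(0,5)->EXIT
Exit steps: [3, 1, 8]
First to escape: p1 at step 1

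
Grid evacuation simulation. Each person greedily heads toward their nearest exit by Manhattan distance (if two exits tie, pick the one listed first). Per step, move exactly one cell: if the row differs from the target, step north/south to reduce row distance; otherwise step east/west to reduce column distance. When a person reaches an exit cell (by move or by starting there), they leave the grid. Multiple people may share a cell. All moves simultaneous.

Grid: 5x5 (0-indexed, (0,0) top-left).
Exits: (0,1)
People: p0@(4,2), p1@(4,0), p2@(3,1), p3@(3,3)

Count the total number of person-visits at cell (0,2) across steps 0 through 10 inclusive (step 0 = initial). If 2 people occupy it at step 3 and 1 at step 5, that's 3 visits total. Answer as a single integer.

Answer: 2

Derivation:
Step 0: p0@(4,2) p1@(4,0) p2@(3,1) p3@(3,3) -> at (0,2): 0 [-], cum=0
Step 1: p0@(3,2) p1@(3,0) p2@(2,1) p3@(2,3) -> at (0,2): 0 [-], cum=0
Step 2: p0@(2,2) p1@(2,0) p2@(1,1) p3@(1,3) -> at (0,2): 0 [-], cum=0
Step 3: p0@(1,2) p1@(1,0) p2@ESC p3@(0,3) -> at (0,2): 0 [-], cum=0
Step 4: p0@(0,2) p1@(0,0) p2@ESC p3@(0,2) -> at (0,2): 2 [p0,p3], cum=2
Step 5: p0@ESC p1@ESC p2@ESC p3@ESC -> at (0,2): 0 [-], cum=2
Total visits = 2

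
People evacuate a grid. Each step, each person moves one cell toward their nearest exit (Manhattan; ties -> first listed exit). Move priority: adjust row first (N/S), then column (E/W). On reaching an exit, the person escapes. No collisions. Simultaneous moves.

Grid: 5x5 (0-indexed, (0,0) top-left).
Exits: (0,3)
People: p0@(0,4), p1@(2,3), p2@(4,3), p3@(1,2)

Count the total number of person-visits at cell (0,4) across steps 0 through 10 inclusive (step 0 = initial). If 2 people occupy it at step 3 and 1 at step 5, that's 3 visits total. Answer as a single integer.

Answer: 1

Derivation:
Step 0: p0@(0,4) p1@(2,3) p2@(4,3) p3@(1,2) -> at (0,4): 1 [p0], cum=1
Step 1: p0@ESC p1@(1,3) p2@(3,3) p3@(0,2) -> at (0,4): 0 [-], cum=1
Step 2: p0@ESC p1@ESC p2@(2,3) p3@ESC -> at (0,4): 0 [-], cum=1
Step 3: p0@ESC p1@ESC p2@(1,3) p3@ESC -> at (0,4): 0 [-], cum=1
Step 4: p0@ESC p1@ESC p2@ESC p3@ESC -> at (0,4): 0 [-], cum=1
Total visits = 1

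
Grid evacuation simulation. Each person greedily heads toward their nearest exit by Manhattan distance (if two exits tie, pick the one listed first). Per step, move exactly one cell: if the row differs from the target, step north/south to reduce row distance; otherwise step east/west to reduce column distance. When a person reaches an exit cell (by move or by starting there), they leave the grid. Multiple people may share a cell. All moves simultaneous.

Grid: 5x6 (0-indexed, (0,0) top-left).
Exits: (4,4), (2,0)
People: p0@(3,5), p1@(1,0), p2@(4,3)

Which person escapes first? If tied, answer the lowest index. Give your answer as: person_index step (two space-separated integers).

Step 1: p0:(3,5)->(4,5) | p1:(1,0)->(2,0)->EXIT | p2:(4,3)->(4,4)->EXIT
Step 2: p0:(4,5)->(4,4)->EXIT | p1:escaped | p2:escaped
Exit steps: [2, 1, 1]
First to escape: p1 at step 1

Answer: 1 1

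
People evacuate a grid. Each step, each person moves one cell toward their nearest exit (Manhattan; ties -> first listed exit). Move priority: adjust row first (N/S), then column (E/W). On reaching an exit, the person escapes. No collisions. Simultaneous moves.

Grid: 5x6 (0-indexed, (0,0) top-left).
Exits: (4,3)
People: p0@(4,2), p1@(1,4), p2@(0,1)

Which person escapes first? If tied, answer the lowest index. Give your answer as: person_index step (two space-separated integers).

Step 1: p0:(4,2)->(4,3)->EXIT | p1:(1,4)->(2,4) | p2:(0,1)->(1,1)
Step 2: p0:escaped | p1:(2,4)->(3,4) | p2:(1,1)->(2,1)
Step 3: p0:escaped | p1:(3,4)->(4,4) | p2:(2,1)->(3,1)
Step 4: p0:escaped | p1:(4,4)->(4,3)->EXIT | p2:(3,1)->(4,1)
Step 5: p0:escaped | p1:escaped | p2:(4,1)->(4,2)
Step 6: p0:escaped | p1:escaped | p2:(4,2)->(4,3)->EXIT
Exit steps: [1, 4, 6]
First to escape: p0 at step 1

Answer: 0 1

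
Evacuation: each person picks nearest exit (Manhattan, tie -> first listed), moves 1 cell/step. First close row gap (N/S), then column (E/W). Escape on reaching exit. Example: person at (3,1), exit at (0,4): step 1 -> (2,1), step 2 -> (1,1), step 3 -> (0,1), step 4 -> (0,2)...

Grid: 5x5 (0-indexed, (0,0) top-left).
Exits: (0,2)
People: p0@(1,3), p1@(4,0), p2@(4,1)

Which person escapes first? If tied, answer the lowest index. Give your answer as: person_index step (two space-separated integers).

Step 1: p0:(1,3)->(0,3) | p1:(4,0)->(3,0) | p2:(4,1)->(3,1)
Step 2: p0:(0,3)->(0,2)->EXIT | p1:(3,0)->(2,0) | p2:(3,1)->(2,1)
Step 3: p0:escaped | p1:(2,0)->(1,0) | p2:(2,1)->(1,1)
Step 4: p0:escaped | p1:(1,0)->(0,0) | p2:(1,1)->(0,1)
Step 5: p0:escaped | p1:(0,0)->(0,1) | p2:(0,1)->(0,2)->EXIT
Step 6: p0:escaped | p1:(0,1)->(0,2)->EXIT | p2:escaped
Exit steps: [2, 6, 5]
First to escape: p0 at step 2

Answer: 0 2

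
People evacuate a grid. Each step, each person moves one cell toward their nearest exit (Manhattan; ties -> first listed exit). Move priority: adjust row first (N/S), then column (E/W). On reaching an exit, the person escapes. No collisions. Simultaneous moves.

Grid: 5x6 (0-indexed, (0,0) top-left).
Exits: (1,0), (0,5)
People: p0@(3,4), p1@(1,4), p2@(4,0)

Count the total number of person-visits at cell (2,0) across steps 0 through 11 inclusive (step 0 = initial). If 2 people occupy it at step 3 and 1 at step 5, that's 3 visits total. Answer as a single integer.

Step 0: p0@(3,4) p1@(1,4) p2@(4,0) -> at (2,0): 0 [-], cum=0
Step 1: p0@(2,4) p1@(0,4) p2@(3,0) -> at (2,0): 0 [-], cum=0
Step 2: p0@(1,4) p1@ESC p2@(2,0) -> at (2,0): 1 [p2], cum=1
Step 3: p0@(0,4) p1@ESC p2@ESC -> at (2,0): 0 [-], cum=1
Step 4: p0@ESC p1@ESC p2@ESC -> at (2,0): 0 [-], cum=1
Total visits = 1

Answer: 1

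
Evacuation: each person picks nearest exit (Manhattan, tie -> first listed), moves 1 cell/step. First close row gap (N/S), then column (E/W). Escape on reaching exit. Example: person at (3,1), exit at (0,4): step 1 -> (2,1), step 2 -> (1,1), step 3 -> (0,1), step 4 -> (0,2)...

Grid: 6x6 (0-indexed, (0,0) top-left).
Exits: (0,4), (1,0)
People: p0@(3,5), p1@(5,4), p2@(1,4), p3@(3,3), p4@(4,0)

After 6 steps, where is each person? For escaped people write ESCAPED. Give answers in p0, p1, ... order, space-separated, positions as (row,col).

Step 1: p0:(3,5)->(2,5) | p1:(5,4)->(4,4) | p2:(1,4)->(0,4)->EXIT | p3:(3,3)->(2,3) | p4:(4,0)->(3,0)
Step 2: p0:(2,5)->(1,5) | p1:(4,4)->(3,4) | p2:escaped | p3:(2,3)->(1,3) | p4:(3,0)->(2,0)
Step 3: p0:(1,5)->(0,5) | p1:(3,4)->(2,4) | p2:escaped | p3:(1,3)->(0,3) | p4:(2,0)->(1,0)->EXIT
Step 4: p0:(0,5)->(0,4)->EXIT | p1:(2,4)->(1,4) | p2:escaped | p3:(0,3)->(0,4)->EXIT | p4:escaped
Step 5: p0:escaped | p1:(1,4)->(0,4)->EXIT | p2:escaped | p3:escaped | p4:escaped

ESCAPED ESCAPED ESCAPED ESCAPED ESCAPED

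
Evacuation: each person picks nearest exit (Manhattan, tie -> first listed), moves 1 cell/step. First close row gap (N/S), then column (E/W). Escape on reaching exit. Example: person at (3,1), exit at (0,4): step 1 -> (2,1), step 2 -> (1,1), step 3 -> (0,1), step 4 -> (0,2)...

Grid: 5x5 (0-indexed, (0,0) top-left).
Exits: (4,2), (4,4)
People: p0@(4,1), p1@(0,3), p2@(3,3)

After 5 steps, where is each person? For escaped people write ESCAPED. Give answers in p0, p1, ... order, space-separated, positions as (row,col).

Step 1: p0:(4,1)->(4,2)->EXIT | p1:(0,3)->(1,3) | p2:(3,3)->(4,3)
Step 2: p0:escaped | p1:(1,3)->(2,3) | p2:(4,3)->(4,2)->EXIT
Step 3: p0:escaped | p1:(2,3)->(3,3) | p2:escaped
Step 4: p0:escaped | p1:(3,3)->(4,3) | p2:escaped
Step 5: p0:escaped | p1:(4,3)->(4,2)->EXIT | p2:escaped

ESCAPED ESCAPED ESCAPED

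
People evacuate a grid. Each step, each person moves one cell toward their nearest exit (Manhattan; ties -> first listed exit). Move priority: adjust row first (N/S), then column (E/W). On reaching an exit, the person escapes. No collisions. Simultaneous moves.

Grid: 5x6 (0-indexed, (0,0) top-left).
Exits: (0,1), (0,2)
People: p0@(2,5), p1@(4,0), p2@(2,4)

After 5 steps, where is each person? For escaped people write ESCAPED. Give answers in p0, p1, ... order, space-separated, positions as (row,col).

Step 1: p0:(2,5)->(1,5) | p1:(4,0)->(3,0) | p2:(2,4)->(1,4)
Step 2: p0:(1,5)->(0,5) | p1:(3,0)->(2,0) | p2:(1,4)->(0,4)
Step 3: p0:(0,5)->(0,4) | p1:(2,0)->(1,0) | p2:(0,4)->(0,3)
Step 4: p0:(0,4)->(0,3) | p1:(1,0)->(0,0) | p2:(0,3)->(0,2)->EXIT
Step 5: p0:(0,3)->(0,2)->EXIT | p1:(0,0)->(0,1)->EXIT | p2:escaped

ESCAPED ESCAPED ESCAPED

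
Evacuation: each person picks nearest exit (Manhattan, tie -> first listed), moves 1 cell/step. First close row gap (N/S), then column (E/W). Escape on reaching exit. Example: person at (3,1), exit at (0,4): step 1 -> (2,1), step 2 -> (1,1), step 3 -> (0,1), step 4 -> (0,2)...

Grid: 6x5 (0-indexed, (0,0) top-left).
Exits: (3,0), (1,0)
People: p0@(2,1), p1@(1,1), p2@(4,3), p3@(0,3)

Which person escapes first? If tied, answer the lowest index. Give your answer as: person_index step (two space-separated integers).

Step 1: p0:(2,1)->(3,1) | p1:(1,1)->(1,0)->EXIT | p2:(4,3)->(3,3) | p3:(0,3)->(1,3)
Step 2: p0:(3,1)->(3,0)->EXIT | p1:escaped | p2:(3,3)->(3,2) | p3:(1,3)->(1,2)
Step 3: p0:escaped | p1:escaped | p2:(3,2)->(3,1) | p3:(1,2)->(1,1)
Step 4: p0:escaped | p1:escaped | p2:(3,1)->(3,0)->EXIT | p3:(1,1)->(1,0)->EXIT
Exit steps: [2, 1, 4, 4]
First to escape: p1 at step 1

Answer: 1 1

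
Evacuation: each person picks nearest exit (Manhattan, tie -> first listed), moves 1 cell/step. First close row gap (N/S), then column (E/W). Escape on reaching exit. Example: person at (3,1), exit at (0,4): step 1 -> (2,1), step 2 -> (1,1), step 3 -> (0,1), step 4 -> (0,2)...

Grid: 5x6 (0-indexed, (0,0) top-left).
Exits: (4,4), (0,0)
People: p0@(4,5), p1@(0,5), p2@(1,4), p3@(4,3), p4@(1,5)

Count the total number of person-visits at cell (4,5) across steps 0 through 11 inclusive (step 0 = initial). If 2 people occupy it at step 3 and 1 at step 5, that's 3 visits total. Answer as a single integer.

Step 0: p0@(4,5) p1@(0,5) p2@(1,4) p3@(4,3) p4@(1,5) -> at (4,5): 1 [p0], cum=1
Step 1: p0@ESC p1@(1,5) p2@(2,4) p3@ESC p4@(2,5) -> at (4,5): 0 [-], cum=1
Step 2: p0@ESC p1@(2,5) p2@(3,4) p3@ESC p4@(3,5) -> at (4,5): 0 [-], cum=1
Step 3: p0@ESC p1@(3,5) p2@ESC p3@ESC p4@(4,5) -> at (4,5): 1 [p4], cum=2
Step 4: p0@ESC p1@(4,5) p2@ESC p3@ESC p4@ESC -> at (4,5): 1 [p1], cum=3
Step 5: p0@ESC p1@ESC p2@ESC p3@ESC p4@ESC -> at (4,5): 0 [-], cum=3
Total visits = 3

Answer: 3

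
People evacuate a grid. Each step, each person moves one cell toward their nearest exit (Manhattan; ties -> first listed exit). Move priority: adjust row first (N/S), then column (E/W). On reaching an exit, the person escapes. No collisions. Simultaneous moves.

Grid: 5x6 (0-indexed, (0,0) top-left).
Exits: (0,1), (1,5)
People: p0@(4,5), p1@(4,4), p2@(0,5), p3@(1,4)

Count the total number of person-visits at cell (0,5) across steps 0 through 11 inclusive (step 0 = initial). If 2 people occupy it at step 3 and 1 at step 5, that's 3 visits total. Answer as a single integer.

Step 0: p0@(4,5) p1@(4,4) p2@(0,5) p3@(1,4) -> at (0,5): 1 [p2], cum=1
Step 1: p0@(3,5) p1@(3,4) p2@ESC p3@ESC -> at (0,5): 0 [-], cum=1
Step 2: p0@(2,5) p1@(2,4) p2@ESC p3@ESC -> at (0,5): 0 [-], cum=1
Step 3: p0@ESC p1@(1,4) p2@ESC p3@ESC -> at (0,5): 0 [-], cum=1
Step 4: p0@ESC p1@ESC p2@ESC p3@ESC -> at (0,5): 0 [-], cum=1
Total visits = 1

Answer: 1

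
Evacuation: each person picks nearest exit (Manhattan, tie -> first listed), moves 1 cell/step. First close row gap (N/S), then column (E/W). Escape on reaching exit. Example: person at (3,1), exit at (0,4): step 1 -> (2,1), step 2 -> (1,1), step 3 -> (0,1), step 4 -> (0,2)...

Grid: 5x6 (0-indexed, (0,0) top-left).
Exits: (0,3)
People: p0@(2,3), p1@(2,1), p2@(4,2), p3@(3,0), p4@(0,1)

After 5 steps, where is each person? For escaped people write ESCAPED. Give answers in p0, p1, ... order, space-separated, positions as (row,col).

Step 1: p0:(2,3)->(1,3) | p1:(2,1)->(1,1) | p2:(4,2)->(3,2) | p3:(3,0)->(2,0) | p4:(0,1)->(0,2)
Step 2: p0:(1,3)->(0,3)->EXIT | p1:(1,1)->(0,1) | p2:(3,2)->(2,2) | p3:(2,0)->(1,0) | p4:(0,2)->(0,3)->EXIT
Step 3: p0:escaped | p1:(0,1)->(0,2) | p2:(2,2)->(1,2) | p3:(1,0)->(0,0) | p4:escaped
Step 4: p0:escaped | p1:(0,2)->(0,3)->EXIT | p2:(1,2)->(0,2) | p3:(0,0)->(0,1) | p4:escaped
Step 5: p0:escaped | p1:escaped | p2:(0,2)->(0,3)->EXIT | p3:(0,1)->(0,2) | p4:escaped

ESCAPED ESCAPED ESCAPED (0,2) ESCAPED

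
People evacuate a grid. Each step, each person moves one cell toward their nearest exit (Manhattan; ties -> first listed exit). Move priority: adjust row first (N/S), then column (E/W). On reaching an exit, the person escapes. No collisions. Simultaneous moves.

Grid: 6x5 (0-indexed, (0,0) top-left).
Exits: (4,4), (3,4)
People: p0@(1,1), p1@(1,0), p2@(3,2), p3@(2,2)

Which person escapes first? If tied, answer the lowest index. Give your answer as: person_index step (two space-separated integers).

Answer: 2 2

Derivation:
Step 1: p0:(1,1)->(2,1) | p1:(1,0)->(2,0) | p2:(3,2)->(3,3) | p3:(2,2)->(3,2)
Step 2: p0:(2,1)->(3,1) | p1:(2,0)->(3,0) | p2:(3,3)->(3,4)->EXIT | p3:(3,2)->(3,3)
Step 3: p0:(3,1)->(3,2) | p1:(3,0)->(3,1) | p2:escaped | p3:(3,3)->(3,4)->EXIT
Step 4: p0:(3,2)->(3,3) | p1:(3,1)->(3,2) | p2:escaped | p3:escaped
Step 5: p0:(3,3)->(3,4)->EXIT | p1:(3,2)->(3,3) | p2:escaped | p3:escaped
Step 6: p0:escaped | p1:(3,3)->(3,4)->EXIT | p2:escaped | p3:escaped
Exit steps: [5, 6, 2, 3]
First to escape: p2 at step 2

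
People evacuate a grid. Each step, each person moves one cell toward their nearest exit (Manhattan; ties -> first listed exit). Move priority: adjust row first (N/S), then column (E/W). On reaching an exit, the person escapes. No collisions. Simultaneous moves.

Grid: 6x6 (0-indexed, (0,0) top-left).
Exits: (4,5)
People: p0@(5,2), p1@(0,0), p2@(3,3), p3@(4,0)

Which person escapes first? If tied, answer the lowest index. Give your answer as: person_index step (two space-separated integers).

Step 1: p0:(5,2)->(4,2) | p1:(0,0)->(1,0) | p2:(3,3)->(4,3) | p3:(4,0)->(4,1)
Step 2: p0:(4,2)->(4,3) | p1:(1,0)->(2,0) | p2:(4,3)->(4,4) | p3:(4,1)->(4,2)
Step 3: p0:(4,3)->(4,4) | p1:(2,0)->(3,0) | p2:(4,4)->(4,5)->EXIT | p3:(4,2)->(4,3)
Step 4: p0:(4,4)->(4,5)->EXIT | p1:(3,0)->(4,0) | p2:escaped | p3:(4,3)->(4,4)
Step 5: p0:escaped | p1:(4,0)->(4,1) | p2:escaped | p3:(4,4)->(4,5)->EXIT
Step 6: p0:escaped | p1:(4,1)->(4,2) | p2:escaped | p3:escaped
Step 7: p0:escaped | p1:(4,2)->(4,3) | p2:escaped | p3:escaped
Step 8: p0:escaped | p1:(4,3)->(4,4) | p2:escaped | p3:escaped
Step 9: p0:escaped | p1:(4,4)->(4,5)->EXIT | p2:escaped | p3:escaped
Exit steps: [4, 9, 3, 5]
First to escape: p2 at step 3

Answer: 2 3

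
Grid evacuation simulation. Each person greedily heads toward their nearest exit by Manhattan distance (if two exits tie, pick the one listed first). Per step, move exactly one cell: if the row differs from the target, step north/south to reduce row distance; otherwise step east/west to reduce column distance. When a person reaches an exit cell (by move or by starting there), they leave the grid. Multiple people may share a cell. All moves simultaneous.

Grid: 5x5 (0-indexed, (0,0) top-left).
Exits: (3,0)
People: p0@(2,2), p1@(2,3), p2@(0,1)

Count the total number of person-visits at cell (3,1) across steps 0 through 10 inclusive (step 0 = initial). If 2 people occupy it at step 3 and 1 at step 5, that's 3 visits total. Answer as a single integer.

Answer: 3

Derivation:
Step 0: p0@(2,2) p1@(2,3) p2@(0,1) -> at (3,1): 0 [-], cum=0
Step 1: p0@(3,2) p1@(3,3) p2@(1,1) -> at (3,1): 0 [-], cum=0
Step 2: p0@(3,1) p1@(3,2) p2@(2,1) -> at (3,1): 1 [p0], cum=1
Step 3: p0@ESC p1@(3,1) p2@(3,1) -> at (3,1): 2 [p1,p2], cum=3
Step 4: p0@ESC p1@ESC p2@ESC -> at (3,1): 0 [-], cum=3
Total visits = 3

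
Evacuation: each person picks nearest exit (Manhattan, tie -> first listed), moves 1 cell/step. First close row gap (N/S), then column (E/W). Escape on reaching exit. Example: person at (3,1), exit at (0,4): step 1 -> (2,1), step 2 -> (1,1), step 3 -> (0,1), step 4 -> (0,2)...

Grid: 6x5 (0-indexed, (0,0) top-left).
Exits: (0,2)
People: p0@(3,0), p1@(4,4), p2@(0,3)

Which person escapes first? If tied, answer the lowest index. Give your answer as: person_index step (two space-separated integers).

Step 1: p0:(3,0)->(2,0) | p1:(4,4)->(3,4) | p2:(0,3)->(0,2)->EXIT
Step 2: p0:(2,0)->(1,0) | p1:(3,4)->(2,4) | p2:escaped
Step 3: p0:(1,0)->(0,0) | p1:(2,4)->(1,4) | p2:escaped
Step 4: p0:(0,0)->(0,1) | p1:(1,4)->(0,4) | p2:escaped
Step 5: p0:(0,1)->(0,2)->EXIT | p1:(0,4)->(0,3) | p2:escaped
Step 6: p0:escaped | p1:(0,3)->(0,2)->EXIT | p2:escaped
Exit steps: [5, 6, 1]
First to escape: p2 at step 1

Answer: 2 1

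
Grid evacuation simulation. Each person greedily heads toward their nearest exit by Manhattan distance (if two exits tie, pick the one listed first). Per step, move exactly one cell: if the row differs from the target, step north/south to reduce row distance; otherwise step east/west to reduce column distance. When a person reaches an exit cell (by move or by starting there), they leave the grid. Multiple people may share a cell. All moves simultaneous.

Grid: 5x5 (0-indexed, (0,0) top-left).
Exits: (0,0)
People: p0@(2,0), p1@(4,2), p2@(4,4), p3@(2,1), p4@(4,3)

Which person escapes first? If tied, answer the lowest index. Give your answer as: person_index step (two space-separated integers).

Step 1: p0:(2,0)->(1,0) | p1:(4,2)->(3,2) | p2:(4,4)->(3,4) | p3:(2,1)->(1,1) | p4:(4,3)->(3,3)
Step 2: p0:(1,0)->(0,0)->EXIT | p1:(3,2)->(2,2) | p2:(3,4)->(2,4) | p3:(1,1)->(0,1) | p4:(3,3)->(2,3)
Step 3: p0:escaped | p1:(2,2)->(1,2) | p2:(2,4)->(1,4) | p3:(0,1)->(0,0)->EXIT | p4:(2,3)->(1,3)
Step 4: p0:escaped | p1:(1,2)->(0,2) | p2:(1,4)->(0,4) | p3:escaped | p4:(1,3)->(0,3)
Step 5: p0:escaped | p1:(0,2)->(0,1) | p2:(0,4)->(0,3) | p3:escaped | p4:(0,3)->(0,2)
Step 6: p0:escaped | p1:(0,1)->(0,0)->EXIT | p2:(0,3)->(0,2) | p3:escaped | p4:(0,2)->(0,1)
Step 7: p0:escaped | p1:escaped | p2:(0,2)->(0,1) | p3:escaped | p4:(0,1)->(0,0)->EXIT
Step 8: p0:escaped | p1:escaped | p2:(0,1)->(0,0)->EXIT | p3:escaped | p4:escaped
Exit steps: [2, 6, 8, 3, 7]
First to escape: p0 at step 2

Answer: 0 2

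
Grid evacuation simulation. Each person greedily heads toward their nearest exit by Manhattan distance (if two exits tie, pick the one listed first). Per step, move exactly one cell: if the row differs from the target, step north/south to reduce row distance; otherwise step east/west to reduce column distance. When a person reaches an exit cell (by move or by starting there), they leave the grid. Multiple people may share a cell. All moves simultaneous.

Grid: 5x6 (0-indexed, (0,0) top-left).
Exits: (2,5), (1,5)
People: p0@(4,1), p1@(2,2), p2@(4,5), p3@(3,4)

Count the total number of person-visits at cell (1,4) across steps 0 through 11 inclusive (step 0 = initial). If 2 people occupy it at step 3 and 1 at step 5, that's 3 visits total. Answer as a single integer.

Step 0: p0@(4,1) p1@(2,2) p2@(4,5) p3@(3,4) -> at (1,4): 0 [-], cum=0
Step 1: p0@(3,1) p1@(2,3) p2@(3,5) p3@(2,4) -> at (1,4): 0 [-], cum=0
Step 2: p0@(2,1) p1@(2,4) p2@ESC p3@ESC -> at (1,4): 0 [-], cum=0
Step 3: p0@(2,2) p1@ESC p2@ESC p3@ESC -> at (1,4): 0 [-], cum=0
Step 4: p0@(2,3) p1@ESC p2@ESC p3@ESC -> at (1,4): 0 [-], cum=0
Step 5: p0@(2,4) p1@ESC p2@ESC p3@ESC -> at (1,4): 0 [-], cum=0
Step 6: p0@ESC p1@ESC p2@ESC p3@ESC -> at (1,4): 0 [-], cum=0
Total visits = 0

Answer: 0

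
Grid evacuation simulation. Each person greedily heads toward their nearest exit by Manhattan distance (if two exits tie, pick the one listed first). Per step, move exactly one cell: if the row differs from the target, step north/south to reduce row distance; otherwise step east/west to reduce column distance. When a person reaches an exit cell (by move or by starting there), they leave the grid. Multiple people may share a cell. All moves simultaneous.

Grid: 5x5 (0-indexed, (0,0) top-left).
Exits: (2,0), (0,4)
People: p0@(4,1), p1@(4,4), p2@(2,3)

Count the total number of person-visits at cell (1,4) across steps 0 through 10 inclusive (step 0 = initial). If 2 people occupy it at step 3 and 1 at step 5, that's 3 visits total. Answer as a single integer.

Step 0: p0@(4,1) p1@(4,4) p2@(2,3) -> at (1,4): 0 [-], cum=0
Step 1: p0@(3,1) p1@(3,4) p2@(2,2) -> at (1,4): 0 [-], cum=0
Step 2: p0@(2,1) p1@(2,4) p2@(2,1) -> at (1,4): 0 [-], cum=0
Step 3: p0@ESC p1@(1,4) p2@ESC -> at (1,4): 1 [p1], cum=1
Step 4: p0@ESC p1@ESC p2@ESC -> at (1,4): 0 [-], cum=1
Total visits = 1

Answer: 1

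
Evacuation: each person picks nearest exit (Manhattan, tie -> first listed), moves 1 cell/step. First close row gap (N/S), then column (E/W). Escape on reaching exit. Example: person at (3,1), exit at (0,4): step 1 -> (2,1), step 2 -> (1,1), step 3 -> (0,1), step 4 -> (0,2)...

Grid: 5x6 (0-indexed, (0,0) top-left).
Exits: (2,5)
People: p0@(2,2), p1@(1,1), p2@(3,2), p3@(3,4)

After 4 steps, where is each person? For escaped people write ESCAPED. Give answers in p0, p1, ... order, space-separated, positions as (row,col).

Step 1: p0:(2,2)->(2,3) | p1:(1,1)->(2,1) | p2:(3,2)->(2,2) | p3:(3,4)->(2,4)
Step 2: p0:(2,3)->(2,4) | p1:(2,1)->(2,2) | p2:(2,2)->(2,3) | p3:(2,4)->(2,5)->EXIT
Step 3: p0:(2,4)->(2,5)->EXIT | p1:(2,2)->(2,3) | p2:(2,3)->(2,4) | p3:escaped
Step 4: p0:escaped | p1:(2,3)->(2,4) | p2:(2,4)->(2,5)->EXIT | p3:escaped

ESCAPED (2,4) ESCAPED ESCAPED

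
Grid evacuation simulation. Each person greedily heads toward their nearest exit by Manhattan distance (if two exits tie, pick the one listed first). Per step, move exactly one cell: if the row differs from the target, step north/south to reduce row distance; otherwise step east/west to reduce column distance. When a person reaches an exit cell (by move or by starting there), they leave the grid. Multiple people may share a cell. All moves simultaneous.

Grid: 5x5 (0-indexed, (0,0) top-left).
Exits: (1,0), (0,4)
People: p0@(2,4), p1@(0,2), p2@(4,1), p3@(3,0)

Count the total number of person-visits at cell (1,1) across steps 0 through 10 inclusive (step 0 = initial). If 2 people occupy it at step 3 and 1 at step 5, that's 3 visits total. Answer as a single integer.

Step 0: p0@(2,4) p1@(0,2) p2@(4,1) p3@(3,0) -> at (1,1): 0 [-], cum=0
Step 1: p0@(1,4) p1@(0,3) p2@(3,1) p3@(2,0) -> at (1,1): 0 [-], cum=0
Step 2: p0@ESC p1@ESC p2@(2,1) p3@ESC -> at (1,1): 0 [-], cum=0
Step 3: p0@ESC p1@ESC p2@(1,1) p3@ESC -> at (1,1): 1 [p2], cum=1
Step 4: p0@ESC p1@ESC p2@ESC p3@ESC -> at (1,1): 0 [-], cum=1
Total visits = 1

Answer: 1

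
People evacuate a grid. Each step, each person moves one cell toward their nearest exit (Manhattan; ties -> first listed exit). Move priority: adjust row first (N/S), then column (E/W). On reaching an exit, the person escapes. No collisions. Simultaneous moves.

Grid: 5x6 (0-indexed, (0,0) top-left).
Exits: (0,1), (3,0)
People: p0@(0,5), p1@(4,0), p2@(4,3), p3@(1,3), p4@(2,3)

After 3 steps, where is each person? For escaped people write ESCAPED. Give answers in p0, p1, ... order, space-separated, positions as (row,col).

Step 1: p0:(0,5)->(0,4) | p1:(4,0)->(3,0)->EXIT | p2:(4,3)->(3,3) | p3:(1,3)->(0,3) | p4:(2,3)->(1,3)
Step 2: p0:(0,4)->(0,3) | p1:escaped | p2:(3,3)->(3,2) | p3:(0,3)->(0,2) | p4:(1,3)->(0,3)
Step 3: p0:(0,3)->(0,2) | p1:escaped | p2:(3,2)->(3,1) | p3:(0,2)->(0,1)->EXIT | p4:(0,3)->(0,2)

(0,2) ESCAPED (3,1) ESCAPED (0,2)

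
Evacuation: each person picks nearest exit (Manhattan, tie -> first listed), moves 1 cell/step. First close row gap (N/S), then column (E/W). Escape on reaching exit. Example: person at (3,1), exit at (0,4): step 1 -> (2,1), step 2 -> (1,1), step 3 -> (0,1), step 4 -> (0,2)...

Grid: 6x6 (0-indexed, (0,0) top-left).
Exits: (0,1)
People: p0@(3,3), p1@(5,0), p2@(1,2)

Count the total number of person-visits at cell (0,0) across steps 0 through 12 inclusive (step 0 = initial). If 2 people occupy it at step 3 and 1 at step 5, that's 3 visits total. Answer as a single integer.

Step 0: p0@(3,3) p1@(5,0) p2@(1,2) -> at (0,0): 0 [-], cum=0
Step 1: p0@(2,3) p1@(4,0) p2@(0,2) -> at (0,0): 0 [-], cum=0
Step 2: p0@(1,3) p1@(3,0) p2@ESC -> at (0,0): 0 [-], cum=0
Step 3: p0@(0,3) p1@(2,0) p2@ESC -> at (0,0): 0 [-], cum=0
Step 4: p0@(0,2) p1@(1,0) p2@ESC -> at (0,0): 0 [-], cum=0
Step 5: p0@ESC p1@(0,0) p2@ESC -> at (0,0): 1 [p1], cum=1
Step 6: p0@ESC p1@ESC p2@ESC -> at (0,0): 0 [-], cum=1
Total visits = 1

Answer: 1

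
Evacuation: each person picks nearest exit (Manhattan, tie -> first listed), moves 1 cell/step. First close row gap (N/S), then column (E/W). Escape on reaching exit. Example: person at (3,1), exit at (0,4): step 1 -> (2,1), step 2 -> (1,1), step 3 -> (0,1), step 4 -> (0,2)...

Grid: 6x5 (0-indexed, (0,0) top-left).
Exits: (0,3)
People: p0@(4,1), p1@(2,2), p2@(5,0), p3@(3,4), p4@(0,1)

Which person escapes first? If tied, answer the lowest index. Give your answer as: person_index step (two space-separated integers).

Answer: 4 2

Derivation:
Step 1: p0:(4,1)->(3,1) | p1:(2,2)->(1,2) | p2:(5,0)->(4,0) | p3:(3,4)->(2,4) | p4:(0,1)->(0,2)
Step 2: p0:(3,1)->(2,1) | p1:(1,2)->(0,2) | p2:(4,0)->(3,0) | p3:(2,4)->(1,4) | p4:(0,2)->(0,3)->EXIT
Step 3: p0:(2,1)->(1,1) | p1:(0,2)->(0,3)->EXIT | p2:(3,0)->(2,0) | p3:(1,4)->(0,4) | p4:escaped
Step 4: p0:(1,1)->(0,1) | p1:escaped | p2:(2,0)->(1,0) | p3:(0,4)->(0,3)->EXIT | p4:escaped
Step 5: p0:(0,1)->(0,2) | p1:escaped | p2:(1,0)->(0,0) | p3:escaped | p4:escaped
Step 6: p0:(0,2)->(0,3)->EXIT | p1:escaped | p2:(0,0)->(0,1) | p3:escaped | p4:escaped
Step 7: p0:escaped | p1:escaped | p2:(0,1)->(0,2) | p3:escaped | p4:escaped
Step 8: p0:escaped | p1:escaped | p2:(0,2)->(0,3)->EXIT | p3:escaped | p4:escaped
Exit steps: [6, 3, 8, 4, 2]
First to escape: p4 at step 2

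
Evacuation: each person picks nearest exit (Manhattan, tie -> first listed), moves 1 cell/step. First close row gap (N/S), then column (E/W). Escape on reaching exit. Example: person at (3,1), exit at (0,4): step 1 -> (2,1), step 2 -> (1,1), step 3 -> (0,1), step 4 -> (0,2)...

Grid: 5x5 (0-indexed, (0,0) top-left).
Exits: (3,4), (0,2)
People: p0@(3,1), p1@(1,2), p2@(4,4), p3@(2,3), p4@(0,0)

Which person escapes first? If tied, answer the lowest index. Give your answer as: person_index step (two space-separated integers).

Answer: 1 1

Derivation:
Step 1: p0:(3,1)->(3,2) | p1:(1,2)->(0,2)->EXIT | p2:(4,4)->(3,4)->EXIT | p3:(2,3)->(3,3) | p4:(0,0)->(0,1)
Step 2: p0:(3,2)->(3,3) | p1:escaped | p2:escaped | p3:(3,3)->(3,4)->EXIT | p4:(0,1)->(0,2)->EXIT
Step 3: p0:(3,3)->(3,4)->EXIT | p1:escaped | p2:escaped | p3:escaped | p4:escaped
Exit steps: [3, 1, 1, 2, 2]
First to escape: p1 at step 1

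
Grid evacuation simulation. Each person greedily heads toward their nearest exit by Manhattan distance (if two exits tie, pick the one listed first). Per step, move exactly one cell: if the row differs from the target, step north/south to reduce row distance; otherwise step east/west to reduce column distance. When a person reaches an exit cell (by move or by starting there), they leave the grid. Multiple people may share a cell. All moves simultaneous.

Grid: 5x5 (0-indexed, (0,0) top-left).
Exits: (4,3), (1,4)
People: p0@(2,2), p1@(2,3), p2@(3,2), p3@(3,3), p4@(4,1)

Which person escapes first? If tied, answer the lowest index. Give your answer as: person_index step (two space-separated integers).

Step 1: p0:(2,2)->(3,2) | p1:(2,3)->(3,3) | p2:(3,2)->(4,2) | p3:(3,3)->(4,3)->EXIT | p4:(4,1)->(4,2)
Step 2: p0:(3,2)->(4,2) | p1:(3,3)->(4,3)->EXIT | p2:(4,2)->(4,3)->EXIT | p3:escaped | p4:(4,2)->(4,3)->EXIT
Step 3: p0:(4,2)->(4,3)->EXIT | p1:escaped | p2:escaped | p3:escaped | p4:escaped
Exit steps: [3, 2, 2, 1, 2]
First to escape: p3 at step 1

Answer: 3 1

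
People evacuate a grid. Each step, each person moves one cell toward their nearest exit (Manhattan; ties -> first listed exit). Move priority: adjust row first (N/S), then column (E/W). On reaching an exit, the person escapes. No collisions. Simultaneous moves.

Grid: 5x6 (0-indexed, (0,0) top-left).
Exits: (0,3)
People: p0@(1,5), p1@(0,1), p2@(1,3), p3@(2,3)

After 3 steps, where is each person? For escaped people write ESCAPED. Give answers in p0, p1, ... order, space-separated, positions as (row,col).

Step 1: p0:(1,5)->(0,5) | p1:(0,1)->(0,2) | p2:(1,3)->(0,3)->EXIT | p3:(2,3)->(1,3)
Step 2: p0:(0,5)->(0,4) | p1:(0,2)->(0,3)->EXIT | p2:escaped | p3:(1,3)->(0,3)->EXIT
Step 3: p0:(0,4)->(0,3)->EXIT | p1:escaped | p2:escaped | p3:escaped

ESCAPED ESCAPED ESCAPED ESCAPED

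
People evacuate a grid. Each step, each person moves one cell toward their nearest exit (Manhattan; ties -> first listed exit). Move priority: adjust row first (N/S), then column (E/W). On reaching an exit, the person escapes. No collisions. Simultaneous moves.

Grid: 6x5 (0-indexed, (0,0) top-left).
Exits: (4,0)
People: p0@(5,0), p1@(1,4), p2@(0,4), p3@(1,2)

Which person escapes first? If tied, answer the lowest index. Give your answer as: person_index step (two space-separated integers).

Answer: 0 1

Derivation:
Step 1: p0:(5,0)->(4,0)->EXIT | p1:(1,4)->(2,4) | p2:(0,4)->(1,4) | p3:(1,2)->(2,2)
Step 2: p0:escaped | p1:(2,4)->(3,4) | p2:(1,4)->(2,4) | p3:(2,2)->(3,2)
Step 3: p0:escaped | p1:(3,4)->(4,4) | p2:(2,4)->(3,4) | p3:(3,2)->(4,2)
Step 4: p0:escaped | p1:(4,4)->(4,3) | p2:(3,4)->(4,4) | p3:(4,2)->(4,1)
Step 5: p0:escaped | p1:(4,3)->(4,2) | p2:(4,4)->(4,3) | p3:(4,1)->(4,0)->EXIT
Step 6: p0:escaped | p1:(4,2)->(4,1) | p2:(4,3)->(4,2) | p3:escaped
Step 7: p0:escaped | p1:(4,1)->(4,0)->EXIT | p2:(4,2)->(4,1) | p3:escaped
Step 8: p0:escaped | p1:escaped | p2:(4,1)->(4,0)->EXIT | p3:escaped
Exit steps: [1, 7, 8, 5]
First to escape: p0 at step 1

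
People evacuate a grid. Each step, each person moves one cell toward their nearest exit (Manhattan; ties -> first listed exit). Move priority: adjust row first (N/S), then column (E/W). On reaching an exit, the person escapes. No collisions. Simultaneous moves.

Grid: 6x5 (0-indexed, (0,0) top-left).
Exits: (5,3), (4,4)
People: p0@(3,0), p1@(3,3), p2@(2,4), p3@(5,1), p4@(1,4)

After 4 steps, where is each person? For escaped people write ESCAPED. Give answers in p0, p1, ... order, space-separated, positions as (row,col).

Step 1: p0:(3,0)->(4,0) | p1:(3,3)->(4,3) | p2:(2,4)->(3,4) | p3:(5,1)->(5,2) | p4:(1,4)->(2,4)
Step 2: p0:(4,0)->(5,0) | p1:(4,3)->(5,3)->EXIT | p2:(3,4)->(4,4)->EXIT | p3:(5,2)->(5,3)->EXIT | p4:(2,4)->(3,4)
Step 3: p0:(5,0)->(5,1) | p1:escaped | p2:escaped | p3:escaped | p4:(3,4)->(4,4)->EXIT
Step 4: p0:(5,1)->(5,2) | p1:escaped | p2:escaped | p3:escaped | p4:escaped

(5,2) ESCAPED ESCAPED ESCAPED ESCAPED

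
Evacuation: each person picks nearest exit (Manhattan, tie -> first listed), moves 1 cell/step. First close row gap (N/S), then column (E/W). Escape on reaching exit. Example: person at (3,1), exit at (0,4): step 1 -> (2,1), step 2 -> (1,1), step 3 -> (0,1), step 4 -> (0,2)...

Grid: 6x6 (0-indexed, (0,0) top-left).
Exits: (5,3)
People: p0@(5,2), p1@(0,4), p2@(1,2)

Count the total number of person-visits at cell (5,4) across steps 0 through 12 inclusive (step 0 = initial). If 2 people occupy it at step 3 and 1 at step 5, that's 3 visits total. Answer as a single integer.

Step 0: p0@(5,2) p1@(0,4) p2@(1,2) -> at (5,4): 0 [-], cum=0
Step 1: p0@ESC p1@(1,4) p2@(2,2) -> at (5,4): 0 [-], cum=0
Step 2: p0@ESC p1@(2,4) p2@(3,2) -> at (5,4): 0 [-], cum=0
Step 3: p0@ESC p1@(3,4) p2@(4,2) -> at (5,4): 0 [-], cum=0
Step 4: p0@ESC p1@(4,4) p2@(5,2) -> at (5,4): 0 [-], cum=0
Step 5: p0@ESC p1@(5,4) p2@ESC -> at (5,4): 1 [p1], cum=1
Step 6: p0@ESC p1@ESC p2@ESC -> at (5,4): 0 [-], cum=1
Total visits = 1

Answer: 1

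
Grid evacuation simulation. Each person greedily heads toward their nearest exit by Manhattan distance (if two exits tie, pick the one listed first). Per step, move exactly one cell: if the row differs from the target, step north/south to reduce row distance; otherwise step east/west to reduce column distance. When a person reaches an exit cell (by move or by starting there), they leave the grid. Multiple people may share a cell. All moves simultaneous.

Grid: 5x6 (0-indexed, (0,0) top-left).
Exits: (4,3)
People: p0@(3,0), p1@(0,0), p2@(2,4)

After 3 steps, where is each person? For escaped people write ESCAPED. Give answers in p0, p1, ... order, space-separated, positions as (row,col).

Step 1: p0:(3,0)->(4,0) | p1:(0,0)->(1,0) | p2:(2,4)->(3,4)
Step 2: p0:(4,0)->(4,1) | p1:(1,0)->(2,0) | p2:(3,4)->(4,4)
Step 3: p0:(4,1)->(4,2) | p1:(2,0)->(3,0) | p2:(4,4)->(4,3)->EXIT

(4,2) (3,0) ESCAPED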